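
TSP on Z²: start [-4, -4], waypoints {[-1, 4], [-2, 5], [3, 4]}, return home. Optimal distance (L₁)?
32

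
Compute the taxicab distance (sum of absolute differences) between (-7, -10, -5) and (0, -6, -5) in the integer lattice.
11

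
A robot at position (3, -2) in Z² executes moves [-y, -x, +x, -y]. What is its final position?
(3, -4)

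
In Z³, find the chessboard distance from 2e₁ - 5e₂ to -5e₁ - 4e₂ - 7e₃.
7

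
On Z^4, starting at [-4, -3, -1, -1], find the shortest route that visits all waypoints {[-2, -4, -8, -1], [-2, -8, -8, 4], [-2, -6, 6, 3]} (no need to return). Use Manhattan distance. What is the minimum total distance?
36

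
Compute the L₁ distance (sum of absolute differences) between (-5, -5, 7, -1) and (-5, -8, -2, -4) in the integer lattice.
15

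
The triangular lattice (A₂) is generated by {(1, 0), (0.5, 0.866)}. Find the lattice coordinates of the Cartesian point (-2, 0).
-2b₁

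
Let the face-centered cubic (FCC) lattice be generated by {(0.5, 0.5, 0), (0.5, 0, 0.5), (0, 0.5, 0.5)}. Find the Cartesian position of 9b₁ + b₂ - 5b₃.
(5, 2, -2)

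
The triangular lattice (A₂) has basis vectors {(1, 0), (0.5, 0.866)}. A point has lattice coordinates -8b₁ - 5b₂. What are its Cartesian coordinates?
(-10.5, -4.33)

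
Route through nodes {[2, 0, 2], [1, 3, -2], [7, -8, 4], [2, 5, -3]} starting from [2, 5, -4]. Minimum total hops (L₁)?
28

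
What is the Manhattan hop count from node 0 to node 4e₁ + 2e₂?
6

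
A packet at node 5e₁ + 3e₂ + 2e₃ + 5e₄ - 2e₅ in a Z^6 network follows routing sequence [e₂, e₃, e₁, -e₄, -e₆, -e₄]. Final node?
(6, 4, 3, 3, -2, -1)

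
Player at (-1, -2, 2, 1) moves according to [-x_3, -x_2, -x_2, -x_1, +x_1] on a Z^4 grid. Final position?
(-1, -4, 1, 1)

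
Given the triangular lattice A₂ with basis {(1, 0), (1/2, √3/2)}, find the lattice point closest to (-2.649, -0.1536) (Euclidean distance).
(-3, 0)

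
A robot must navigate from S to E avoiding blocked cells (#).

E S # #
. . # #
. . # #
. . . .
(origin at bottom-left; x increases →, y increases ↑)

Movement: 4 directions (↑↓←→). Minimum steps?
1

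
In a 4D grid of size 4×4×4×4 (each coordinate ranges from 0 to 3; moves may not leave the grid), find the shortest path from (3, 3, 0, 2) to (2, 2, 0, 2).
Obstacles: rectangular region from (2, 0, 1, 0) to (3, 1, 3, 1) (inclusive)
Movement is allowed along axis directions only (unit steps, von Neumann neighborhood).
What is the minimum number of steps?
2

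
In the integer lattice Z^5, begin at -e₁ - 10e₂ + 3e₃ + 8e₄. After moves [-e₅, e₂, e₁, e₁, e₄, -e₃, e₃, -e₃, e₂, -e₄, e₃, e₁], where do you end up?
(2, -8, 3, 8, -1)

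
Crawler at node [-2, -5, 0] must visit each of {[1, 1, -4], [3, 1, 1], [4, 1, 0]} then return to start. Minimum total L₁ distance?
34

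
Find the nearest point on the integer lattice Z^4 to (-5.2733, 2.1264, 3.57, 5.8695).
(-5, 2, 4, 6)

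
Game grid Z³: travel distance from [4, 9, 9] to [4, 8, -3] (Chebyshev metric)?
12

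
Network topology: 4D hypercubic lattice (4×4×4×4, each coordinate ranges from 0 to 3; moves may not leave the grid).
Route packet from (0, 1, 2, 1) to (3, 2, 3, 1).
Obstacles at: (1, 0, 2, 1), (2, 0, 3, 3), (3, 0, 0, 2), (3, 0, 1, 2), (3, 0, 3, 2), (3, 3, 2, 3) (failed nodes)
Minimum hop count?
5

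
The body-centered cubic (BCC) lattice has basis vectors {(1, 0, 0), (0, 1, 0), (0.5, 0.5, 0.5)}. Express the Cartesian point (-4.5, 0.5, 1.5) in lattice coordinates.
-6b₁ - b₂ + 3b₃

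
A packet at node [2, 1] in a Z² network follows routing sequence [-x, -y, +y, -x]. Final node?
(0, 1)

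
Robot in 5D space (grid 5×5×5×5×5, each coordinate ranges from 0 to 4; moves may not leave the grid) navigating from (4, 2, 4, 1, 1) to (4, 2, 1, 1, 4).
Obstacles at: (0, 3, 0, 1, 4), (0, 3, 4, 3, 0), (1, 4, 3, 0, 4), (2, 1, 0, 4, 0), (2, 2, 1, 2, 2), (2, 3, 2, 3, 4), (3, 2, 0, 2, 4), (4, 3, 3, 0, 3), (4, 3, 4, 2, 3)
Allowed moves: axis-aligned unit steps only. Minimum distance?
6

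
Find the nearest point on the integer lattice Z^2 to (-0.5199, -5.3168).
(-1, -5)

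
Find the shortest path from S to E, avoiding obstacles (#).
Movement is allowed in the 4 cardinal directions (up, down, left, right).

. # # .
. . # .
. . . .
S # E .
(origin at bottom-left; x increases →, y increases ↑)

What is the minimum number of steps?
4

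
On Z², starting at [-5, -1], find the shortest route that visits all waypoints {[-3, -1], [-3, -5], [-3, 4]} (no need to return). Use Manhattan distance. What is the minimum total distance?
15
(one optimal route: (-5, -1) → (-3, -1) → (-3, -5) → (-3, 4))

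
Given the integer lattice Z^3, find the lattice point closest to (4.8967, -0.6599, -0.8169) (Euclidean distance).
(5, -1, -1)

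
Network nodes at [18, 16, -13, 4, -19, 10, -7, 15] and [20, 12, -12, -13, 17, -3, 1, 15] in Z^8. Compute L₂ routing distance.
42.8836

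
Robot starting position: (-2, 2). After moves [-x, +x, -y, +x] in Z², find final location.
(-1, 1)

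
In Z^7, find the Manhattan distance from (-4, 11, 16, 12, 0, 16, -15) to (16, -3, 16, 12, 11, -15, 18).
109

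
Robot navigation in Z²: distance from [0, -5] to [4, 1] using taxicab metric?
10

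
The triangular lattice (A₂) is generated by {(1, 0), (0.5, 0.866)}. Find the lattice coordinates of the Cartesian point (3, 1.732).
2b₁ + 2b₂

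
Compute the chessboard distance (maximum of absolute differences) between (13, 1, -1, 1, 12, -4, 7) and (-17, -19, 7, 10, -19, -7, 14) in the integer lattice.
31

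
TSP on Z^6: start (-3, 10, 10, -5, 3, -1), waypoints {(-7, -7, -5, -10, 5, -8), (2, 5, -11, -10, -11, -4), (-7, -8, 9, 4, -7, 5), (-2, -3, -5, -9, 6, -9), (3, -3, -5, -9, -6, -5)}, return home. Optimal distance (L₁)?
210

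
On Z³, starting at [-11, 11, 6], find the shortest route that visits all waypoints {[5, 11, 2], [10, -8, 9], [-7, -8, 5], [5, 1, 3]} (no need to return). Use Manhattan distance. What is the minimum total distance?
72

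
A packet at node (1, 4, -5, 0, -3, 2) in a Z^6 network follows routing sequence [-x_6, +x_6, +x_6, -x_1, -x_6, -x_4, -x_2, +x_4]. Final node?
(0, 3, -5, 0, -3, 2)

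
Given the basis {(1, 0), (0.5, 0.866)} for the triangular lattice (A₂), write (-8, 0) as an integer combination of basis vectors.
-8b₁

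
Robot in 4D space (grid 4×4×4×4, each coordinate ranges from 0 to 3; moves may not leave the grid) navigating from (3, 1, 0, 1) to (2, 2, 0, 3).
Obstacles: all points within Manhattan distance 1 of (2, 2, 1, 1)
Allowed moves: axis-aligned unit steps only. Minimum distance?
4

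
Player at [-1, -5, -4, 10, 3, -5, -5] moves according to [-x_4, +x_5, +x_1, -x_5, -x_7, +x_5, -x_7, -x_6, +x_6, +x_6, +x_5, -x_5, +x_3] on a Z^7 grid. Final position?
(0, -5, -3, 9, 4, -4, -7)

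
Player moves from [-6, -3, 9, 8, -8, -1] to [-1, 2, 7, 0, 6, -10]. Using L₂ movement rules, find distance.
19.8746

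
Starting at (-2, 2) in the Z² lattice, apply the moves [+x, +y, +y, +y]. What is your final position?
(-1, 5)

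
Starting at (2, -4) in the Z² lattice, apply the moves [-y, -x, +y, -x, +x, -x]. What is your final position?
(0, -4)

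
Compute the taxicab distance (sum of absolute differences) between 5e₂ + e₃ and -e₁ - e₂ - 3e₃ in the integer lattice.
11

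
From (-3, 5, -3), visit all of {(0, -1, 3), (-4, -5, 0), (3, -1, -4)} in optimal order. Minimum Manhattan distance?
34
(one optimal route: (-3, 5, -3) → (3, -1, -4) → (0, -1, 3) → (-4, -5, 0))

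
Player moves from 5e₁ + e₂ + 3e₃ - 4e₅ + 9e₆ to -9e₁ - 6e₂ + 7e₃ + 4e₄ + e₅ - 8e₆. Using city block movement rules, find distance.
51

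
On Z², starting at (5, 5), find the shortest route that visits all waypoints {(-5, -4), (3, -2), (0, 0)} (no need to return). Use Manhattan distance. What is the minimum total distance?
23
(one optimal route: (5, 5) → (3, -2) → (0, 0) → (-5, -4))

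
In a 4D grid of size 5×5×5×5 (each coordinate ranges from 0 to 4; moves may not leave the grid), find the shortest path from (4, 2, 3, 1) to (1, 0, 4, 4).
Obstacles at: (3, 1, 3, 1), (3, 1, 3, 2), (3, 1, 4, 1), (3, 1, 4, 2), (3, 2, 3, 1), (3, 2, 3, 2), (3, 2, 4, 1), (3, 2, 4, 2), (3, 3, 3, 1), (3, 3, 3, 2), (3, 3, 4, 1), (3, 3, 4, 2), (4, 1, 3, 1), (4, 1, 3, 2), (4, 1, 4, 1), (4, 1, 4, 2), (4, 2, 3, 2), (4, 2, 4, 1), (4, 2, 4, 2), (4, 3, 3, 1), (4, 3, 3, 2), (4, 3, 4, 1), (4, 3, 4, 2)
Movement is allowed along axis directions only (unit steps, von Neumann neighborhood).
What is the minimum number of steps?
11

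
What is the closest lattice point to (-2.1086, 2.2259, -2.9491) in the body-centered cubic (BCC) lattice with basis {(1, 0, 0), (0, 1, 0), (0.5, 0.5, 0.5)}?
(-2, 2, -3)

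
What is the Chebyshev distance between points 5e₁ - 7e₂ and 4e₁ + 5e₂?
12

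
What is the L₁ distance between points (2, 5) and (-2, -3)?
12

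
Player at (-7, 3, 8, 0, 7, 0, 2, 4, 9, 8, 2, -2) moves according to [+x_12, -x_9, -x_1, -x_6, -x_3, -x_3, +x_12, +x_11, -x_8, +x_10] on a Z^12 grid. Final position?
(-8, 3, 6, 0, 7, -1, 2, 3, 8, 9, 3, 0)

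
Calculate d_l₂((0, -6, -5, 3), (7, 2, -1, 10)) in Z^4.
13.3417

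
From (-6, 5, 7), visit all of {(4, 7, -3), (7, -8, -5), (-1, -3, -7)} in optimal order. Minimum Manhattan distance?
56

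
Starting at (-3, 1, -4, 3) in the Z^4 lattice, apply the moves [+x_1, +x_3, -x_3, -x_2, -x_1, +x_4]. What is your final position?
(-3, 0, -4, 4)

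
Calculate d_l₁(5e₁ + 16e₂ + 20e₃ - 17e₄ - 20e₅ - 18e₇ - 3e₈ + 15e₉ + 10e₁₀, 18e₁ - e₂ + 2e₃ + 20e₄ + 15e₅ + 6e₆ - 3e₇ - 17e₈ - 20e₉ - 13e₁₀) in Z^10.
213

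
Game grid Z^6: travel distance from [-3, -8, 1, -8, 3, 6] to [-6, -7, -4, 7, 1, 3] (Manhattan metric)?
29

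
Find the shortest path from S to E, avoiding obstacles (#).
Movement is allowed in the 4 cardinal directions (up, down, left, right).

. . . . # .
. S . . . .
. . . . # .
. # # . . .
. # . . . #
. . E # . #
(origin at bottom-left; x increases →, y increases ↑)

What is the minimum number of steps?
7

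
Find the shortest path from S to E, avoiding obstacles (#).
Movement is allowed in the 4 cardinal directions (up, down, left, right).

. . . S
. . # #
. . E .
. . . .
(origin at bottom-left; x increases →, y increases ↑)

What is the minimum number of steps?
5
(one shortest path: (3, 3) → (2, 3) → (1, 3) → (1, 2) → (1, 1) → (2, 1))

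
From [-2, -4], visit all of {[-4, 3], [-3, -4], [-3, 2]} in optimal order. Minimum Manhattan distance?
9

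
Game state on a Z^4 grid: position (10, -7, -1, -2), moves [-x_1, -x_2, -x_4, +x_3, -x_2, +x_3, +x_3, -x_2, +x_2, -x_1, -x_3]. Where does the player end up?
(8, -9, 1, -3)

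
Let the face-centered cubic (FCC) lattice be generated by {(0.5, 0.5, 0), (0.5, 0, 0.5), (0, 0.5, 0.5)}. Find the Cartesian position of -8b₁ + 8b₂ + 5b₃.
(0, -1.5, 6.5)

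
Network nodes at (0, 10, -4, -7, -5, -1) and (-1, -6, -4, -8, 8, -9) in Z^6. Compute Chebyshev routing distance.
16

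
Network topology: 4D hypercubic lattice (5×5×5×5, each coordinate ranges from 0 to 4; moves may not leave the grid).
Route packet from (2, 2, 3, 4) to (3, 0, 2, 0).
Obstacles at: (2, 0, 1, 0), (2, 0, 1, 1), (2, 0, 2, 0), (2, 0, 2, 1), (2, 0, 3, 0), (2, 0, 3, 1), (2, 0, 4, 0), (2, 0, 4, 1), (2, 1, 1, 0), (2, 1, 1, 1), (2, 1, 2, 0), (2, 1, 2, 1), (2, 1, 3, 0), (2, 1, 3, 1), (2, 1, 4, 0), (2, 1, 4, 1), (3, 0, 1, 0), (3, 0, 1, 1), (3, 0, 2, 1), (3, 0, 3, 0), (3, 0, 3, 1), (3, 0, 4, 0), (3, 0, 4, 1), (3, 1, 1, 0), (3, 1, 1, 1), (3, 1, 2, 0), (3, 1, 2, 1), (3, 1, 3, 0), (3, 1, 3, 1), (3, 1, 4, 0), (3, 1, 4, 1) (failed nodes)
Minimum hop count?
10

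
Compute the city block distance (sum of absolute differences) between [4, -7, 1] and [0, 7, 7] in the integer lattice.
24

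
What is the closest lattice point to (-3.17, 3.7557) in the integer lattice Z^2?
(-3, 4)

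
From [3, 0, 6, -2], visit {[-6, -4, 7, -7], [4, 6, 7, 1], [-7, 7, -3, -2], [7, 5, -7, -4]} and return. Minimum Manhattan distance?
102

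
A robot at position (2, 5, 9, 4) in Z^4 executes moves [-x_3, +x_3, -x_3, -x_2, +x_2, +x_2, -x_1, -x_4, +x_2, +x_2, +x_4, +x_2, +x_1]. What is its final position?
(2, 9, 8, 4)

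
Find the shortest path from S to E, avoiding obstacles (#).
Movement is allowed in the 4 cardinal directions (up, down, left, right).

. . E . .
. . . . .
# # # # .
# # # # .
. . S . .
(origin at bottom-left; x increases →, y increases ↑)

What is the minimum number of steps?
8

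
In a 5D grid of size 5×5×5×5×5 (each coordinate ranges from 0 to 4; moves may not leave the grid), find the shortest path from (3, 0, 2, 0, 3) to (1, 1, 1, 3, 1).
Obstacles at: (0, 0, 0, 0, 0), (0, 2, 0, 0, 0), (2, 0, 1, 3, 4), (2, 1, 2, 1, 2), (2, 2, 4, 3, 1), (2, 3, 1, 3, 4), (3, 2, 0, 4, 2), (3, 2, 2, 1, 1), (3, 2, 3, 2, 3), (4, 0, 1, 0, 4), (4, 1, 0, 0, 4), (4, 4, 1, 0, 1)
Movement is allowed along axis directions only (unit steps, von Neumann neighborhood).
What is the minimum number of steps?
9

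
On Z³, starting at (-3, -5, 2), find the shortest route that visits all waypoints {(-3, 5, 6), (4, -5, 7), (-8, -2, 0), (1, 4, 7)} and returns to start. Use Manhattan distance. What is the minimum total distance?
58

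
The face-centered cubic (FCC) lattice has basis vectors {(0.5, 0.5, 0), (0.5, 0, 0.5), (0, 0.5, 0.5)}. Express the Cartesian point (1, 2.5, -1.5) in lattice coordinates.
5b₁ - 3b₂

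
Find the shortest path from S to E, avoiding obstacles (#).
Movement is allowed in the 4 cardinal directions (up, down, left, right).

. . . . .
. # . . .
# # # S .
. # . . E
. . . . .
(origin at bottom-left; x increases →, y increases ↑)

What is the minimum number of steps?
2
(one shortest path: (3, 2) → (4, 2) → (4, 1))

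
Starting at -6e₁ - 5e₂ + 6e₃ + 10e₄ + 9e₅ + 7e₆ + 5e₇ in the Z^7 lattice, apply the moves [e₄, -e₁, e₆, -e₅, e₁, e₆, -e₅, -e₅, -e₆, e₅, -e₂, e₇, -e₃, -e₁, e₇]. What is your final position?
(-7, -6, 5, 11, 7, 8, 7)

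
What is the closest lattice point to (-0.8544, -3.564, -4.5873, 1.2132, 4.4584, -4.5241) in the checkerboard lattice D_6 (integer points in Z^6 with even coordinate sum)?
(-1, -4, -5, 1, 4, -5)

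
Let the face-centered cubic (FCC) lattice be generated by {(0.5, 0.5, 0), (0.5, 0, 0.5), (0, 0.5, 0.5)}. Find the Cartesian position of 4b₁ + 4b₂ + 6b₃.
(4, 5, 5)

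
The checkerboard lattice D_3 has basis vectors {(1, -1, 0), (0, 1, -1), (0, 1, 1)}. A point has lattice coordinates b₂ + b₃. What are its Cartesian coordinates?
(0, 2, 0)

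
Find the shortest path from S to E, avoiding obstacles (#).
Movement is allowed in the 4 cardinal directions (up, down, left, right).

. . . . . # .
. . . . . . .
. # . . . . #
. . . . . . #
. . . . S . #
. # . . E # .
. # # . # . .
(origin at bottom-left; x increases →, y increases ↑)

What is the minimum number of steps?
1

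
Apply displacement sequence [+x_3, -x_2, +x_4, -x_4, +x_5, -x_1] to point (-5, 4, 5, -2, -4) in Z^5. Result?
(-6, 3, 6, -2, -3)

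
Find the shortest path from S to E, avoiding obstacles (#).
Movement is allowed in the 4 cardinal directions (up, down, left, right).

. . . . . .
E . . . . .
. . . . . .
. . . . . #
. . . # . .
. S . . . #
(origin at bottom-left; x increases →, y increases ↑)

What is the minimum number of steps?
5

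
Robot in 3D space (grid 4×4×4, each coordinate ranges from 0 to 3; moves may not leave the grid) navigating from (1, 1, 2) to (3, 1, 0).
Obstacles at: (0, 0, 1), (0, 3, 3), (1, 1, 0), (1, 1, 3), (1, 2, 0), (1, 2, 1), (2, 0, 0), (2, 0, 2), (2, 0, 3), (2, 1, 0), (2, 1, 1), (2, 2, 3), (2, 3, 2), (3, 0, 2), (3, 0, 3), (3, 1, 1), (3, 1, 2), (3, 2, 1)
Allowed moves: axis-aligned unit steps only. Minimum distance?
6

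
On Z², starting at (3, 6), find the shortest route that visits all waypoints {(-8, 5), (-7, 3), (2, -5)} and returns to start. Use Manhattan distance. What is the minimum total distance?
44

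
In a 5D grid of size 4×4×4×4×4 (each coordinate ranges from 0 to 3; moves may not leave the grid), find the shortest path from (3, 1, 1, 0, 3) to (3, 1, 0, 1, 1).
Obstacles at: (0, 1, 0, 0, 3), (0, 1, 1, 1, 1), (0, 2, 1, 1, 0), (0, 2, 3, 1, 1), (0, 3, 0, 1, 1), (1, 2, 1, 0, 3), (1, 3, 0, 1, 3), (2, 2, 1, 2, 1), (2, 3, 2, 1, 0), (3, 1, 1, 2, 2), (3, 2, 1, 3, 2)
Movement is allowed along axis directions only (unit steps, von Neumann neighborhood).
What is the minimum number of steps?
4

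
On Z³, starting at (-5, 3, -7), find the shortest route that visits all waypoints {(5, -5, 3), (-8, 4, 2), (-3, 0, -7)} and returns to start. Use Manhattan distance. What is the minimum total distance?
64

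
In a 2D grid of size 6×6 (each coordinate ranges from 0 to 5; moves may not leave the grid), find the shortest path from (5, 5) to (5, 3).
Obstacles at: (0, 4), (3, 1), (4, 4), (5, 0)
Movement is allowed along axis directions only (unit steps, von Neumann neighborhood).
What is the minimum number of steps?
2
(one shortest path: (5, 5) → (5, 4) → (5, 3))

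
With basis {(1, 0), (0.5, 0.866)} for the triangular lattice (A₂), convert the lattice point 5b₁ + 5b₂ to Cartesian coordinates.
(7.5, 4.33)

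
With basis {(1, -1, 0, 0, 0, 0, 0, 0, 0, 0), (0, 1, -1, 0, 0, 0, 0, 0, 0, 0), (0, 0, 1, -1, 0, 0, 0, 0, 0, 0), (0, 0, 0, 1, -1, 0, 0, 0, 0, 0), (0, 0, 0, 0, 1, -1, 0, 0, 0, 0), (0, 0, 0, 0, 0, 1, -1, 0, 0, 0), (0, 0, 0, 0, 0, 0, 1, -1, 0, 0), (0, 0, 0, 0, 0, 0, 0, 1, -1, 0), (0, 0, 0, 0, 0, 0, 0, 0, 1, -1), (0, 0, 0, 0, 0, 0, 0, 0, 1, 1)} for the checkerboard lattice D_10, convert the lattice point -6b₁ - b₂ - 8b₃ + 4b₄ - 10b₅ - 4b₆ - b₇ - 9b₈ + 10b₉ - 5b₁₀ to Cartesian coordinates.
(-6, 5, -7, 12, -14, 6, 3, -8, 14, -15)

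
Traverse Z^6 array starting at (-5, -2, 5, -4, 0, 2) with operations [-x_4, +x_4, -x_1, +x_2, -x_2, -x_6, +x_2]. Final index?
(-6, -1, 5, -4, 0, 1)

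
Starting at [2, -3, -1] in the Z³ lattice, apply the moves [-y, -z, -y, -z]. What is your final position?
(2, -5, -3)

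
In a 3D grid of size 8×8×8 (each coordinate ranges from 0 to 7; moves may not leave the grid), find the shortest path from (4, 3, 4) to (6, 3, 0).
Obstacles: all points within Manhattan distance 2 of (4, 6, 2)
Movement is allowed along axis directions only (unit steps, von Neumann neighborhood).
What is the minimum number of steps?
6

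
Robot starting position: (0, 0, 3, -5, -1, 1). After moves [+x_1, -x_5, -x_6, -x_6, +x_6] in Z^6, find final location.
(1, 0, 3, -5, -2, 0)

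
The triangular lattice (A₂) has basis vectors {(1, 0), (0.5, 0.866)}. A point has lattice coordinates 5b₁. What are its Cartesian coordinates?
(5, 0)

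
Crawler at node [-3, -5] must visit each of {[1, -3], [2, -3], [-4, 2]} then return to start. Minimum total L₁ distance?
26
(one optimal route: (-3, -5) → (1, -3) → (2, -3) → (-4, 2) → (-3, -5))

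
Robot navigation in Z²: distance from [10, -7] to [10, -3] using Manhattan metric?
4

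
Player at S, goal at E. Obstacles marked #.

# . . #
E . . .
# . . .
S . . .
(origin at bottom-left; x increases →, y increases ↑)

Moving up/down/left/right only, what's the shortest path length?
4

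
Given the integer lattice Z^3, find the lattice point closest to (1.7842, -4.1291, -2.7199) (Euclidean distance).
(2, -4, -3)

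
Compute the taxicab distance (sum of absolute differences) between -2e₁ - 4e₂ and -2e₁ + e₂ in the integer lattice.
5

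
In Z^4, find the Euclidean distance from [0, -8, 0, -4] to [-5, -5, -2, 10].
15.2971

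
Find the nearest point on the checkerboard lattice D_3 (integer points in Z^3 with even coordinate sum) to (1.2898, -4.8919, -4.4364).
(1, -5, -4)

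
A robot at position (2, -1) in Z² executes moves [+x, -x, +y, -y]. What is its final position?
(2, -1)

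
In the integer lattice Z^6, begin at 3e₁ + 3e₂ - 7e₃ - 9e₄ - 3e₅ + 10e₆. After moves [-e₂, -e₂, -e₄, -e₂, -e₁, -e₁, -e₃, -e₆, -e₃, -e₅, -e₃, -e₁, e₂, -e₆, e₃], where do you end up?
(0, 1, -9, -10, -4, 8)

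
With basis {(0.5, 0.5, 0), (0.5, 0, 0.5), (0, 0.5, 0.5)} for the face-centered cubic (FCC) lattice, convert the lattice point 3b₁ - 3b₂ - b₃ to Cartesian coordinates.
(0, 1, -2)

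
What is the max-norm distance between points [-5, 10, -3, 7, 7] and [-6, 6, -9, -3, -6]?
13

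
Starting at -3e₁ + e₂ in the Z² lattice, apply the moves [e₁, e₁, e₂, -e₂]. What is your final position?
(-1, 1)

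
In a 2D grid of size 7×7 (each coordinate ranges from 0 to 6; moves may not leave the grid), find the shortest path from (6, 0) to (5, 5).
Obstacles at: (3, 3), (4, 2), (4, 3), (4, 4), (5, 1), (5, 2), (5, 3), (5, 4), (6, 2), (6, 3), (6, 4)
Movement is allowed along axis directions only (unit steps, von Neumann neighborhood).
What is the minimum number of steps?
12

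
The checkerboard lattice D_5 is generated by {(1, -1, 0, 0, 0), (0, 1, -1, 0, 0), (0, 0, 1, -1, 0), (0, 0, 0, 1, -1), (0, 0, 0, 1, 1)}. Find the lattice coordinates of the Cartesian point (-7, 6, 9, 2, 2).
-7b₁ - b₂ + 8b₃ + 4b₄ + 6b₅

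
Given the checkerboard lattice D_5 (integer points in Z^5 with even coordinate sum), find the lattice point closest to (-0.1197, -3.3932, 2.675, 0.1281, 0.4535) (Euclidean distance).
(0, -3, 3, 0, 0)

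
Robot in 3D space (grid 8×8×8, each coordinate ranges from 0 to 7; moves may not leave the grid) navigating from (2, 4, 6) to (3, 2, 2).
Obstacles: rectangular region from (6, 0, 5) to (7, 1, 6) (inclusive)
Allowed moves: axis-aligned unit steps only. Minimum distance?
7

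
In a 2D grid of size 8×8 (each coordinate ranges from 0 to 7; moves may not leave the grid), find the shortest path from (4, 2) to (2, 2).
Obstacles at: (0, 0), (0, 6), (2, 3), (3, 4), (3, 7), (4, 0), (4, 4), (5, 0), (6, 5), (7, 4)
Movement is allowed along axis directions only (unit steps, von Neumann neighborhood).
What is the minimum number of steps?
2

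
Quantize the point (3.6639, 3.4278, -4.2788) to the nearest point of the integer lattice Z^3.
(4, 3, -4)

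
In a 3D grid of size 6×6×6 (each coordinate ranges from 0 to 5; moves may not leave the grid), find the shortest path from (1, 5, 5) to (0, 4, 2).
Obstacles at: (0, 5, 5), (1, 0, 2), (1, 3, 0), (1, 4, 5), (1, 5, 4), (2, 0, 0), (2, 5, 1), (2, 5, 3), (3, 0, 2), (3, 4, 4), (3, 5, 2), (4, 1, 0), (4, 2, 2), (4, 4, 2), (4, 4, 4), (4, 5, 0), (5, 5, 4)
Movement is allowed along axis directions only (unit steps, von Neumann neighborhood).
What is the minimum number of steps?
7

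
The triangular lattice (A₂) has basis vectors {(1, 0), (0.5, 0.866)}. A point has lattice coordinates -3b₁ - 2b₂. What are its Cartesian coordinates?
(-4, -1.732)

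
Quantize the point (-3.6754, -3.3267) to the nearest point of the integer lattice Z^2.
(-4, -3)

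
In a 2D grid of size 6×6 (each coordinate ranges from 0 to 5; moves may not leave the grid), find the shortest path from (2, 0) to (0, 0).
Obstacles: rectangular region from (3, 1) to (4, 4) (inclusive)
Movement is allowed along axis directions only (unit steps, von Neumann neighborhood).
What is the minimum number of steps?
2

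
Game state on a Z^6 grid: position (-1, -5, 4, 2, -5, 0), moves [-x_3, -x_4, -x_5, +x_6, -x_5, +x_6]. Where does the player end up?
(-1, -5, 3, 1, -7, 2)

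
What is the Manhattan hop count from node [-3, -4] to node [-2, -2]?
3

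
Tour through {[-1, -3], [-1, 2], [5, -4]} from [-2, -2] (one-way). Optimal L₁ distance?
17
(one optimal route: (-2, -2) → (-1, 2) → (-1, -3) → (5, -4))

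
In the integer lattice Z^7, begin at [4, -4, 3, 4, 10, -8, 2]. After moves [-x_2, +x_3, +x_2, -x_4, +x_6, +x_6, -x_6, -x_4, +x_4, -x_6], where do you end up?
(4, -4, 4, 3, 10, -8, 2)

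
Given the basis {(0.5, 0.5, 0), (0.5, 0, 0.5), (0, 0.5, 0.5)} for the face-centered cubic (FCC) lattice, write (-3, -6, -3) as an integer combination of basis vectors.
-6b₁ - 6b₃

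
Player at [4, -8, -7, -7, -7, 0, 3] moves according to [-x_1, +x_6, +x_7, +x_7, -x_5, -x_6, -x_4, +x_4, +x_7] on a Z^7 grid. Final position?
(3, -8, -7, -7, -8, 0, 6)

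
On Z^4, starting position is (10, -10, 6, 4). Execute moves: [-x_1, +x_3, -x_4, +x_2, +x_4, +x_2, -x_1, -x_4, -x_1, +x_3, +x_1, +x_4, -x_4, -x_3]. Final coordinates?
(8, -8, 7, 3)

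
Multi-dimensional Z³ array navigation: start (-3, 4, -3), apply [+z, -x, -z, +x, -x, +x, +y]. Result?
(-3, 5, -3)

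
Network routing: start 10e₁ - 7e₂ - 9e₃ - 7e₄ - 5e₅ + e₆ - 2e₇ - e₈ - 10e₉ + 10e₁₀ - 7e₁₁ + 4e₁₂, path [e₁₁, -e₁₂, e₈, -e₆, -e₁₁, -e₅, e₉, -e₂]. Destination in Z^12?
(10, -8, -9, -7, -6, 0, -2, 0, -9, 10, -7, 3)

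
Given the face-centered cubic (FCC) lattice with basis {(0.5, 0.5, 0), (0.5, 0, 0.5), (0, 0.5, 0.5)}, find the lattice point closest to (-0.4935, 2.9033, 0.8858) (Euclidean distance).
(-0.5, 3, 0.5)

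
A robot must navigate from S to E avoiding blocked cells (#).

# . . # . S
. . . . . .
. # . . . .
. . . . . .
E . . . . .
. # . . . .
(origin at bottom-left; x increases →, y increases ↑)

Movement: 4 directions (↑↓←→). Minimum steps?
9
(one shortest path: (5, 5) → (4, 5) → (4, 4) → (3, 4) → (2, 4) → (1, 4) → (0, 4) → (0, 3) → (0, 2) → (0, 1))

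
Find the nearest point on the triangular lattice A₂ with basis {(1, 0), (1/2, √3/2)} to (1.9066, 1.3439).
(2, 1.732)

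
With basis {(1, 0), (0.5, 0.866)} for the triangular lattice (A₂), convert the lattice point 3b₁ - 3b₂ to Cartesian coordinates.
(1.5, -2.598)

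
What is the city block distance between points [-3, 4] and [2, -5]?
14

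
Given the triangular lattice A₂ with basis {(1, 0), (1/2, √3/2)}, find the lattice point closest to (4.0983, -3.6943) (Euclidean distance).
(4, -3.464)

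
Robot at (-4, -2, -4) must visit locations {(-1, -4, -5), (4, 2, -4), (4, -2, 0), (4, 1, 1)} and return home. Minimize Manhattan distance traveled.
40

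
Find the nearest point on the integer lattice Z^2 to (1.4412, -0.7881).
(1, -1)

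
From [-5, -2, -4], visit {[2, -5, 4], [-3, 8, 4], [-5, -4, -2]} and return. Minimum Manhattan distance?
56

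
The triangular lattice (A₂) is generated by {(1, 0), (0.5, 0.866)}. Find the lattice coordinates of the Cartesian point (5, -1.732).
6b₁ - 2b₂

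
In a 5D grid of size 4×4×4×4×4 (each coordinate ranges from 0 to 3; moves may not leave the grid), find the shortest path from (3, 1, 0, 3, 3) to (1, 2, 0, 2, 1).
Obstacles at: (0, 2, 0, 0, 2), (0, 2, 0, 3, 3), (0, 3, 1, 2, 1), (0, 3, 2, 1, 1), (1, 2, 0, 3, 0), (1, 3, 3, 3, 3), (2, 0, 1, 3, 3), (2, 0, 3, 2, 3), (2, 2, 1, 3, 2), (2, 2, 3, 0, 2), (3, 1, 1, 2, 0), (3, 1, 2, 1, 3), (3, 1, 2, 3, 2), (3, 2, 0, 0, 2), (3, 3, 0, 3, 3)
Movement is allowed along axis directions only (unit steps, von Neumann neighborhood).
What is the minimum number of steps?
6
(one shortest path: (3, 1, 0, 3, 3) → (2, 1, 0, 3, 3) → (1, 1, 0, 3, 3) → (1, 2, 0, 3, 3) → (1, 2, 0, 2, 3) → (1, 2, 0, 2, 2) → (1, 2, 0, 2, 1))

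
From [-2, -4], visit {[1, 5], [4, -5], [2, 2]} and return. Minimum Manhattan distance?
32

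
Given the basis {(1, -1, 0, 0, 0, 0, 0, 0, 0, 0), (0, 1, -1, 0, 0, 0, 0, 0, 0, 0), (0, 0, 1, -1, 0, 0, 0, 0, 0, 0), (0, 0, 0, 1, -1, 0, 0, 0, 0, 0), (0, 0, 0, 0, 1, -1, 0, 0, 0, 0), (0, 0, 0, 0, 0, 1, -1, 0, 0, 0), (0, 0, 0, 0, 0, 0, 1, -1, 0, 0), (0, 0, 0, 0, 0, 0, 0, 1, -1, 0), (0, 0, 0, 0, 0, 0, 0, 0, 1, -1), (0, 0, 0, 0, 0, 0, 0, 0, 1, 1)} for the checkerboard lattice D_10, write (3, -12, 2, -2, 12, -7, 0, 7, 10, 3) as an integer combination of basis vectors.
3b₁ - 9b₂ - 7b₃ - 9b₄ + 3b₅ - 4b₆ - 4b₇ + 3b₈ + 5b₉ + 8b₁₀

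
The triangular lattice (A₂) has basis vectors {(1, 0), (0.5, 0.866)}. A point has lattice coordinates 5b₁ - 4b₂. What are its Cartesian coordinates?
(3, -3.464)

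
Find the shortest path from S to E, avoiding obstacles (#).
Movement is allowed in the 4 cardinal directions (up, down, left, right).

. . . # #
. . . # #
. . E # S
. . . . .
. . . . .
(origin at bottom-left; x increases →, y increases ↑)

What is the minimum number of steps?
4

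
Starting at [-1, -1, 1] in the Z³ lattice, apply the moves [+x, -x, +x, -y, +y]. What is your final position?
(0, -1, 1)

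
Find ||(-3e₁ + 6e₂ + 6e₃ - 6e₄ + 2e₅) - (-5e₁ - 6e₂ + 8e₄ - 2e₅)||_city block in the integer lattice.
38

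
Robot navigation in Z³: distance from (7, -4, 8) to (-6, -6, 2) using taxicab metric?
21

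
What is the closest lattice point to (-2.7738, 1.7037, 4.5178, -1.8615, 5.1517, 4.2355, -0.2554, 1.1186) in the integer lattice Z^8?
(-3, 2, 5, -2, 5, 4, 0, 1)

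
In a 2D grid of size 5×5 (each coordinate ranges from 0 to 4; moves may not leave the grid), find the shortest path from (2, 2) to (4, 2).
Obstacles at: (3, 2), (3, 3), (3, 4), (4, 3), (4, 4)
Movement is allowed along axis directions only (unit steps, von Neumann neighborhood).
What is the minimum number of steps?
4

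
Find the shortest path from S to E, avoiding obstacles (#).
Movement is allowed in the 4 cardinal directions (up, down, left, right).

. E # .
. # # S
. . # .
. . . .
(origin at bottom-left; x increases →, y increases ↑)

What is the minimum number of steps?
9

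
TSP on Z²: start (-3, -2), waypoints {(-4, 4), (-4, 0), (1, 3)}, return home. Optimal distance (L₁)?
22
(one optimal route: (-3, -2) → (-4, 0) → (-4, 4) → (1, 3) → (-3, -2))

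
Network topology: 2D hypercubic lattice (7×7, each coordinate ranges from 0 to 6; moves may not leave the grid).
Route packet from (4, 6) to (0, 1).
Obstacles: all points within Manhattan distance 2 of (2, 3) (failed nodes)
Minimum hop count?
13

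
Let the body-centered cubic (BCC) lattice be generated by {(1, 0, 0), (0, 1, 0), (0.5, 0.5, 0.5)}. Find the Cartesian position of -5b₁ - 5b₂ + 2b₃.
(-4, -4, 1)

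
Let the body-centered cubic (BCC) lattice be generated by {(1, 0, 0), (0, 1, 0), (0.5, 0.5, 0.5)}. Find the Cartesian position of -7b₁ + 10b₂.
(-7, 10, 0)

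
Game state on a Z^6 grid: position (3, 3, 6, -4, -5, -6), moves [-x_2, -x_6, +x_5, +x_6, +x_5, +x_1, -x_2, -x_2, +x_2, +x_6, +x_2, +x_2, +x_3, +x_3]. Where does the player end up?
(4, 3, 8, -4, -3, -5)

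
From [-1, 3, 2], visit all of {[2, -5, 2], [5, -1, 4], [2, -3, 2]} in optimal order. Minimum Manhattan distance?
20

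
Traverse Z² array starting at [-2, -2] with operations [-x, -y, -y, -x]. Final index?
(-4, -4)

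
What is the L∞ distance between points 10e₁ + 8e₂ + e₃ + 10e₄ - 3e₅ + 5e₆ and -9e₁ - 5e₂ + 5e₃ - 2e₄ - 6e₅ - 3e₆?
19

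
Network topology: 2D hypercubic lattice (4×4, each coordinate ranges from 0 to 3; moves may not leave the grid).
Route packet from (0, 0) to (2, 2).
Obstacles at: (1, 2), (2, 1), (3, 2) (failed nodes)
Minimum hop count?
6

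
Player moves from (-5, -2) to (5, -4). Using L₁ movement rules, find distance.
12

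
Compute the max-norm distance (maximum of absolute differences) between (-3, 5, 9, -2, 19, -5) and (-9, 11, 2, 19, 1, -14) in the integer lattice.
21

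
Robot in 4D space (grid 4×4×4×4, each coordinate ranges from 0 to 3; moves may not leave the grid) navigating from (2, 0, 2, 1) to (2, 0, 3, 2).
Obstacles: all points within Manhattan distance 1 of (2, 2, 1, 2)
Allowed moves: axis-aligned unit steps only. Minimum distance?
2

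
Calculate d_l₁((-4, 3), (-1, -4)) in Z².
10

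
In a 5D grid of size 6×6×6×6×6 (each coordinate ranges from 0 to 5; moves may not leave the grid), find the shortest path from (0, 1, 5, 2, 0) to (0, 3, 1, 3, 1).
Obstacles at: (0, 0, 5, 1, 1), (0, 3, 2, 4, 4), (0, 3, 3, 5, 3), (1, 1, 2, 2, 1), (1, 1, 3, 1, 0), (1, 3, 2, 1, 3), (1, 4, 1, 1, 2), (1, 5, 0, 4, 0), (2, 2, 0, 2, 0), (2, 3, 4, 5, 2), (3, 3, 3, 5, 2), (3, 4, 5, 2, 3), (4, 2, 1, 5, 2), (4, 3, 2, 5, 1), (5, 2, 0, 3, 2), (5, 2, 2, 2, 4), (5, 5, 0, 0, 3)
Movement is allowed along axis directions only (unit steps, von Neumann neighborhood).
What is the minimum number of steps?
8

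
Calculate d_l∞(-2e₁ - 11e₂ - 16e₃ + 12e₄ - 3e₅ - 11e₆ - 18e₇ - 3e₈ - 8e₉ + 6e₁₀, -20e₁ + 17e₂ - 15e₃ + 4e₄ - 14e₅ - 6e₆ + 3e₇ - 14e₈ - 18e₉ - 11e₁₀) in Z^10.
28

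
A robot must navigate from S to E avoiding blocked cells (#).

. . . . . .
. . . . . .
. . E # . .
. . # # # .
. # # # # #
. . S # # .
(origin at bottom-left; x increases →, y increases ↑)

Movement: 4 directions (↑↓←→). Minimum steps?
7
(one shortest path: (2, 0) → (1, 0) → (0, 0) → (0, 1) → (0, 2) → (1, 2) → (1, 3) → (2, 3))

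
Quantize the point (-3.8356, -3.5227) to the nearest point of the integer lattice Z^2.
(-4, -4)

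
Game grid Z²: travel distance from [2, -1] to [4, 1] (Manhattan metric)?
4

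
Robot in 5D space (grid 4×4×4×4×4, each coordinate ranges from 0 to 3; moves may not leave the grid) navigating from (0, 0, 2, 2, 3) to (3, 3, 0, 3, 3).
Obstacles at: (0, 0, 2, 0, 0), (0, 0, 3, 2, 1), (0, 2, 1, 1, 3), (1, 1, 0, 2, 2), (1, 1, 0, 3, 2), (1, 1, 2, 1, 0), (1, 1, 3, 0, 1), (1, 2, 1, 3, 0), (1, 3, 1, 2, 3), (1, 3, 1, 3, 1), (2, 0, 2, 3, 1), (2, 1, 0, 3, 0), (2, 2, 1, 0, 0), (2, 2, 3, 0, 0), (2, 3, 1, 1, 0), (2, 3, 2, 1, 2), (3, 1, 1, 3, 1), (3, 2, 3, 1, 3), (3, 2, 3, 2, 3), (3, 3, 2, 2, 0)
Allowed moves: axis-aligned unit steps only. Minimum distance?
9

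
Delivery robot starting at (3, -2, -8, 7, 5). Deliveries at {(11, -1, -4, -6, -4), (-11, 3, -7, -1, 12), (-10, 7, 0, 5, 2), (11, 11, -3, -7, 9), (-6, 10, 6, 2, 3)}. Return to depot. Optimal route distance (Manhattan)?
184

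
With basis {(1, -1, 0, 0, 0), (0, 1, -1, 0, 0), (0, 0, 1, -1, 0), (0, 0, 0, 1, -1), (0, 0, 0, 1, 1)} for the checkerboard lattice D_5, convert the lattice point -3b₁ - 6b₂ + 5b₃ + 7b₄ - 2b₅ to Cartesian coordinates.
(-3, -3, 11, 0, -9)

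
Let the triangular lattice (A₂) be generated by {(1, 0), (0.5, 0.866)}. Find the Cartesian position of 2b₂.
(1, 1.732)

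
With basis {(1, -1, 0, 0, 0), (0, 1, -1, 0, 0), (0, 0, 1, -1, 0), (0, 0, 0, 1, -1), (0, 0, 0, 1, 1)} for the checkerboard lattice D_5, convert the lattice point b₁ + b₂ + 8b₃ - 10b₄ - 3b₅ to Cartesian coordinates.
(1, 0, 7, -21, 7)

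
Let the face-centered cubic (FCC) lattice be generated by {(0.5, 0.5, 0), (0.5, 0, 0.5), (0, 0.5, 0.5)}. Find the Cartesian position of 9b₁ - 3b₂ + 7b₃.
(3, 8, 2)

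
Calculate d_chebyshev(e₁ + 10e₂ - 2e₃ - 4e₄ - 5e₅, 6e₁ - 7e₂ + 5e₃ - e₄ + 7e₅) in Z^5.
17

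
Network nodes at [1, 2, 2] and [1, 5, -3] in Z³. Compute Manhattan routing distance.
8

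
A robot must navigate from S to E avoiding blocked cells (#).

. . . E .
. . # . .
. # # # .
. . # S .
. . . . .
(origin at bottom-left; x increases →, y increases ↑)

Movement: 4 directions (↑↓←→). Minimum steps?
5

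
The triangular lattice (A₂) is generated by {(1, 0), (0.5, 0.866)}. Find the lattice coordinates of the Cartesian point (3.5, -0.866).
4b₁ - b₂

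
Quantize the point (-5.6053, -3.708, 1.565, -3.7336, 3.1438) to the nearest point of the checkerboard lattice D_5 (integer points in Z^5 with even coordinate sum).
(-6, -4, 1, -4, 3)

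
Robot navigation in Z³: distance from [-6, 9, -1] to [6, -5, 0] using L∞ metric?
14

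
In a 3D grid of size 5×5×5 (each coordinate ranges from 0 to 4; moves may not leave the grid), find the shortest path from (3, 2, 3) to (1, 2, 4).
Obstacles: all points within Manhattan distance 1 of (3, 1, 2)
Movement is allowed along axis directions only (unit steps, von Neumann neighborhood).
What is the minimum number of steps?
3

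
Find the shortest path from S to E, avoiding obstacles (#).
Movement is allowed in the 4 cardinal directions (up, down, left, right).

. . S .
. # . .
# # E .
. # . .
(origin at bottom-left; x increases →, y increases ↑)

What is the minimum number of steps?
2
(one shortest path: (2, 3) → (2, 2) → (2, 1))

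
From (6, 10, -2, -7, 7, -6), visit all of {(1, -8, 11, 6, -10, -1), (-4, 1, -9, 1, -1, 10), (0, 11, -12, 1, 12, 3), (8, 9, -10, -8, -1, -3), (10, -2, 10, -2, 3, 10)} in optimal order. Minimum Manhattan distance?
191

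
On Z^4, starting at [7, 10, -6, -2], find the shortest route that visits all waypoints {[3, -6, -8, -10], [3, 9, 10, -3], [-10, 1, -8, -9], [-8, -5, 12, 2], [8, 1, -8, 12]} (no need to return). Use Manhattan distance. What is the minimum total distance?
148
(one optimal route: (7, 10, -6, -2) → (3, 9, 10, -3) → (-8, -5, 12, 2) → (-10, 1, -8, -9) → (3, -6, -8, -10) → (8, 1, -8, 12))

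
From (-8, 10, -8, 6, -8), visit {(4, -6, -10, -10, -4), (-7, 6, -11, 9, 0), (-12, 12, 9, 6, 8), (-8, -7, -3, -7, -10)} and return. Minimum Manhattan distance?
194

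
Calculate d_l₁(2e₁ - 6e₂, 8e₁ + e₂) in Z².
13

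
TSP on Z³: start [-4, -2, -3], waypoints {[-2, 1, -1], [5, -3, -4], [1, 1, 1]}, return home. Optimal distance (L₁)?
36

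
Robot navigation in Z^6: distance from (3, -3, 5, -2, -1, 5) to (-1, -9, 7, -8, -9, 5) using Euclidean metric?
12.49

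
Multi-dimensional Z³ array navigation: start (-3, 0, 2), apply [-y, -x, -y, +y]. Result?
(-4, -1, 2)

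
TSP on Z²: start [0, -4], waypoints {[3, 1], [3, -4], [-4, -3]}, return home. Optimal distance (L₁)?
24
(one optimal route: (0, -4) → (3, -4) → (3, 1) → (-4, -3) → (0, -4))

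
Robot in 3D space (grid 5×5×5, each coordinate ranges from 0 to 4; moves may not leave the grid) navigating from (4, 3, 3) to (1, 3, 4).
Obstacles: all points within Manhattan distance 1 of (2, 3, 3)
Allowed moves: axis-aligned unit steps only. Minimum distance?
6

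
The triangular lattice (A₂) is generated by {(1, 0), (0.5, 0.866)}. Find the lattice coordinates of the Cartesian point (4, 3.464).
2b₁ + 4b₂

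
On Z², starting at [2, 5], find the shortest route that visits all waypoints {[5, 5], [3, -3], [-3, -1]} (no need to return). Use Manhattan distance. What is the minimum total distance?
21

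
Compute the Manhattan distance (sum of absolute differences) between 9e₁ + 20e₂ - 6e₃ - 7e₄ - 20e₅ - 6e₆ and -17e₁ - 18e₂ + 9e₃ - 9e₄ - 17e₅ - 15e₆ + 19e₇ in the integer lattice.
112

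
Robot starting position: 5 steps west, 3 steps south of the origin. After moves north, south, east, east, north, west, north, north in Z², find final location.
(-4, 0)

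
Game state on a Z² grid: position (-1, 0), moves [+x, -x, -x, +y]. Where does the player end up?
(-2, 1)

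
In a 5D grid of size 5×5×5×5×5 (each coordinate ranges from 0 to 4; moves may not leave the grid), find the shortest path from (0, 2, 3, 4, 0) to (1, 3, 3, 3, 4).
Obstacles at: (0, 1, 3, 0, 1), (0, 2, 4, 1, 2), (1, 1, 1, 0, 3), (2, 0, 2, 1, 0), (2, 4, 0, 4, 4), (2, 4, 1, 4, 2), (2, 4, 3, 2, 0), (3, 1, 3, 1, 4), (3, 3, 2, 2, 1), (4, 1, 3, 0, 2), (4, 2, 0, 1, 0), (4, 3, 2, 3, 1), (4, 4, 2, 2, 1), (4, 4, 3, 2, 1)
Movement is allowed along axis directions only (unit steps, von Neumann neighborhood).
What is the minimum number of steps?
7
(one shortest path: (0, 2, 3, 4, 0) → (1, 2, 3, 4, 0) → (1, 3, 3, 4, 0) → (1, 3, 3, 3, 0) → (1, 3, 3, 3, 1) → (1, 3, 3, 3, 2) → (1, 3, 3, 3, 3) → (1, 3, 3, 3, 4))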